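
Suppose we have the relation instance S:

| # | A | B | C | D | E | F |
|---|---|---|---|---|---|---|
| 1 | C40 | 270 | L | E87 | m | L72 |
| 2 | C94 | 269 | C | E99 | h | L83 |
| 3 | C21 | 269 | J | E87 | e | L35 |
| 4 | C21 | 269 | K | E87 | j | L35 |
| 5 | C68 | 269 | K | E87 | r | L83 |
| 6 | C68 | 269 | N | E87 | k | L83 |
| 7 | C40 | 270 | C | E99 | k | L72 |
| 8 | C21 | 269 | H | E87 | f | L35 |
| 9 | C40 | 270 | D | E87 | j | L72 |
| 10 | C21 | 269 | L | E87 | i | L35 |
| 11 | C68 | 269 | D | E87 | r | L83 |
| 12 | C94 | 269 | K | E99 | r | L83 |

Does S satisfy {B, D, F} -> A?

(B=270, D=E87, F=L72): rows 1, 9 → A = C40, C40 ✓
(B=269, D=E99, F=L83): rows 2, 12 → A = C94, C94 ✓
(B=269, D=E87, F=L35): rows 3, 4, 8, 10 → A = C21, C21, C21, C21 ✓
(B=269, D=E87, F=L83): rows 5, 6, 11 → A = C68, C68, C68 ✓
(B=270, D=E99, F=L72): row 7 → A = C40 ✓
Every {B, D, F} value is associated with a single A value, so {B, D, F} -> A holds.

Yes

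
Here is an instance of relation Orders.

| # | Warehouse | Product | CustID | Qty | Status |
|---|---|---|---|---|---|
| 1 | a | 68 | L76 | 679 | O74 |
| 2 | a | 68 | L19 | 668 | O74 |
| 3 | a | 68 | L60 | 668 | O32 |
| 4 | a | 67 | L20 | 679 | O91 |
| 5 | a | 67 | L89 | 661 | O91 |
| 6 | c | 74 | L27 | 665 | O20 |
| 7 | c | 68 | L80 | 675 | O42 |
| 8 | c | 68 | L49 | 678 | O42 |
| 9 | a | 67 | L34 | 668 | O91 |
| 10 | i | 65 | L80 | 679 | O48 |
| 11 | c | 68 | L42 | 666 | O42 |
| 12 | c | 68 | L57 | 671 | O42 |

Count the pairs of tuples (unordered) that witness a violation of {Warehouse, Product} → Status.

2

(Warehouse=a, Product=68): violating pairs (1,3), (2,3) — 2 pairs.
(Warehouse=a, Product=67): all 3 rows agree on Status — 0 pairs.
(Warehouse=c, Product=68): all 4 rows agree on Status — 0 pairs.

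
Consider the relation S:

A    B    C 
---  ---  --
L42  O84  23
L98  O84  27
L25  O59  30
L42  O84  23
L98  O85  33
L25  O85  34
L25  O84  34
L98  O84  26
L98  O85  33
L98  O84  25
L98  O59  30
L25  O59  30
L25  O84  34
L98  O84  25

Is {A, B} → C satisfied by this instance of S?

(A=L42, B=O84): 2 rows → C = 23, 23 ✓
(A=L98, B=O84): 4 rows → C takes values {27, 26, 25} — violation
(A=L25, B=O59): 2 rows → C = 30, 30 ✓
(A=L98, B=O85): 2 rows → C = 33, 33 ✓
(A=L25, B=O85): 1 row → C = 34 ✓
(A=L25, B=O84): 2 rows → C = 34, 34 ✓
(A=L98, B=O59): 1 row → C = 30 ✓
Two rows agree on {A, B} but differ on C, so {A, B} → C does not hold.

No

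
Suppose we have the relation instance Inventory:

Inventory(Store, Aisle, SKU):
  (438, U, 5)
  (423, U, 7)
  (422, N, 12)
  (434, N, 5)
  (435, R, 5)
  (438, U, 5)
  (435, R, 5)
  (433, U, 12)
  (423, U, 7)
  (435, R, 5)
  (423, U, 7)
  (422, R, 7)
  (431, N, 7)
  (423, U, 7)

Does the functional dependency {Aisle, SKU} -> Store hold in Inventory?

Yes

(Aisle=U, SKU=5): 2 rows → Store = 438, 438 ✓
(Aisle=U, SKU=7): 4 rows → Store = 423, 423, 423, 423 ✓
(Aisle=N, SKU=12): 1 row → Store = 422 ✓
(Aisle=N, SKU=5): 1 row → Store = 434 ✓
(Aisle=R, SKU=5): 3 rows → Store = 435, 435, 435 ✓
(Aisle=U, SKU=12): 1 row → Store = 433 ✓
(Aisle=R, SKU=7): 1 row → Store = 422 ✓
(Aisle=N, SKU=7): 1 row → Store = 431 ✓
Every {Aisle, SKU} value is associated with a single Store value, so {Aisle, SKU} -> Store holds.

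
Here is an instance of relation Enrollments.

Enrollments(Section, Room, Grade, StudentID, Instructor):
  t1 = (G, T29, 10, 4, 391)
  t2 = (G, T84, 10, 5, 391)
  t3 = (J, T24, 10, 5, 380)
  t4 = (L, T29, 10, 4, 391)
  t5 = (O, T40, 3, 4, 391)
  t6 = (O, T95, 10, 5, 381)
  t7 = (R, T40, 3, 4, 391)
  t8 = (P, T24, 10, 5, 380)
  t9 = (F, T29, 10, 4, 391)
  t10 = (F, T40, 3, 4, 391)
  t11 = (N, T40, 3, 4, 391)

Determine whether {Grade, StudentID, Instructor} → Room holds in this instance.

(Grade=10, StudentID=4, Instructor=391): rows 1, 4, 9 → Room = T29, T29, T29 ✓
(Grade=10, StudentID=5, Instructor=391): row 2 → Room = T84 ✓
(Grade=10, StudentID=5, Instructor=380): rows 3, 8 → Room = T24, T24 ✓
(Grade=3, StudentID=4, Instructor=391): rows 5, 7, 10, 11 → Room = T40, T40, T40, T40 ✓
(Grade=10, StudentID=5, Instructor=381): row 6 → Room = T95 ✓
Every {Grade, StudentID, Instructor} value is associated with a single Room value, so {Grade, StudentID, Instructor} → Room holds.

Yes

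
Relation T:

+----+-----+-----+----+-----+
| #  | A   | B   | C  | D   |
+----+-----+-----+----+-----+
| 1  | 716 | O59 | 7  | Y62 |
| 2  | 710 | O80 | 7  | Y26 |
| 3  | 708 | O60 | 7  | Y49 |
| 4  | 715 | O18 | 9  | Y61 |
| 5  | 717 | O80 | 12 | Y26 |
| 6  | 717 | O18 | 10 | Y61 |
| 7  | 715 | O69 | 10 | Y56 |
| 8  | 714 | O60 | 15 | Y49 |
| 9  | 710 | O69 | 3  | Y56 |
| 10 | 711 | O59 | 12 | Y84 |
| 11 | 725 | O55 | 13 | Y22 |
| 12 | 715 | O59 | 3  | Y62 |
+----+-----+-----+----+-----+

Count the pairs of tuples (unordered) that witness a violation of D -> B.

0

D=Y62: all 2 rows agree on B — 0 pairs.
D=Y26: all 2 rows agree on B — 0 pairs.
D=Y49: all 2 rows agree on B — 0 pairs.
D=Y61: all 2 rows agree on B — 0 pairs.
D=Y56: all 2 rows agree on B — 0 pairs.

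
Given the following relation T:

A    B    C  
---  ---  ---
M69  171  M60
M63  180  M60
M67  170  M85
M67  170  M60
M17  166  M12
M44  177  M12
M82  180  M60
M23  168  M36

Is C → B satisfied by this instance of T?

C=M60: 4 rows → B takes values {171, 180, 170} — violation
C=M85: 1 row → B = 170 ✓
C=M12: 2 rows → B takes values {166, 177} — violation
C=M36: 1 row → B = 168 ✓
Two rows agree on C but differ on B, so C → B does not hold.

No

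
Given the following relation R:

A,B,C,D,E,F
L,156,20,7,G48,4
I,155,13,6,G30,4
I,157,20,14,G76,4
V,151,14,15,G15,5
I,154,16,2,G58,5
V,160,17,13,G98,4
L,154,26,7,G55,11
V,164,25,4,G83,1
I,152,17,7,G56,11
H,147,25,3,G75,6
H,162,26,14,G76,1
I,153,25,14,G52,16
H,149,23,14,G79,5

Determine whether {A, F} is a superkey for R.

Two distinct rows share (A=I, F=4), so {A, F} does not determine every attribute — not a superkey.

No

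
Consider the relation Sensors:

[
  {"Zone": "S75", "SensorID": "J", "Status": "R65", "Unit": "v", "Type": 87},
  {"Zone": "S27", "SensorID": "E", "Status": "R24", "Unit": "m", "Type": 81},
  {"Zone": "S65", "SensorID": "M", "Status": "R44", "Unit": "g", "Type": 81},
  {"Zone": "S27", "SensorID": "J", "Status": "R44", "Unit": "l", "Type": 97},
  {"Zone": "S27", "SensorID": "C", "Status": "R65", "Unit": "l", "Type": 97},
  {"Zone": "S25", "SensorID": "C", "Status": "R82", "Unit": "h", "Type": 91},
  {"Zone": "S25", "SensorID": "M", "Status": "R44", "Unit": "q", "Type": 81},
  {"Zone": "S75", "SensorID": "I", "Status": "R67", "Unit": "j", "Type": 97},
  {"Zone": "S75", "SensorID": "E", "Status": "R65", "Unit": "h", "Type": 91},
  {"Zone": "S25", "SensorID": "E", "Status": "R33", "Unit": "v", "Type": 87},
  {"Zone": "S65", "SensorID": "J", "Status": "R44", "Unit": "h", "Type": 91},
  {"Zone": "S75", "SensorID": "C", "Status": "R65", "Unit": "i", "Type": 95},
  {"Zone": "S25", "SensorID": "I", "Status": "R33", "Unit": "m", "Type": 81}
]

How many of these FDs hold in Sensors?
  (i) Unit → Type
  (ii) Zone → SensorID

1

(i) Unit → Type: every LHS value maps to a single RHS value — holds.
(ii) Zone → SensorID: Zone=S75: 4 rows → SensorID takes values {J, I, E, C} — violation; Zone=S27: 3 rows → SensorID takes values {E, J, C} — violation; Zone=S65: 2 rows → SensorID takes values {M, J} — violation; Zone=S25: 4 rows → SensorID takes values {C, M, E, I} — violation — fails.
1 of the 2 dependencies holds.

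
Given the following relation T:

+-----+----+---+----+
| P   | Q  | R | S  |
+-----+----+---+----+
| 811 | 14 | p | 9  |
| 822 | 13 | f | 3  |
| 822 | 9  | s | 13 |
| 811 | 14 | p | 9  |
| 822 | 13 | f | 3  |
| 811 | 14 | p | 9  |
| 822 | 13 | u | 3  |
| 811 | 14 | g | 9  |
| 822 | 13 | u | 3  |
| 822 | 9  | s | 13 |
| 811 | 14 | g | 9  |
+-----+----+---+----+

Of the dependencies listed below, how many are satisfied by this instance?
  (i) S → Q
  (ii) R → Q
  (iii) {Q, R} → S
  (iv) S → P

4

(i) S → Q: every LHS value maps to a single RHS value — holds.
(ii) R → Q: every LHS value maps to a single RHS value — holds.
(iii) {Q, R} → S: every LHS value maps to a single RHS value — holds.
(iv) S → P: every LHS value maps to a single RHS value — holds.
4 of the 4 dependencies hold.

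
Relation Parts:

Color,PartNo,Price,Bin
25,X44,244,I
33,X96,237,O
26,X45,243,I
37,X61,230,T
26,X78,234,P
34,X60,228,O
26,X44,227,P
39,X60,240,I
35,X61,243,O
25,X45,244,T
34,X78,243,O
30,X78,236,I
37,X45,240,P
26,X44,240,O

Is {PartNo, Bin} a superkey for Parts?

All 14 rows have distinct {PartNo, Bin} values, so {PartNo, Bin} → (all attributes) holds and {PartNo, Bin} is a superkey.

Yes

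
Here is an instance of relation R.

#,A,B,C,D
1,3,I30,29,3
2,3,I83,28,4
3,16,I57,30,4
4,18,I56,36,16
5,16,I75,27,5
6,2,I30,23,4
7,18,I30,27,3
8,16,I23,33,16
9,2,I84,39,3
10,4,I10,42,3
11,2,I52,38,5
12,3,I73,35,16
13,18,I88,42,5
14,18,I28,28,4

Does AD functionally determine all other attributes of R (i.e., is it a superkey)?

Yes

All 14 rows have distinct AD values, so AD → (all attributes) holds and AD is a superkey.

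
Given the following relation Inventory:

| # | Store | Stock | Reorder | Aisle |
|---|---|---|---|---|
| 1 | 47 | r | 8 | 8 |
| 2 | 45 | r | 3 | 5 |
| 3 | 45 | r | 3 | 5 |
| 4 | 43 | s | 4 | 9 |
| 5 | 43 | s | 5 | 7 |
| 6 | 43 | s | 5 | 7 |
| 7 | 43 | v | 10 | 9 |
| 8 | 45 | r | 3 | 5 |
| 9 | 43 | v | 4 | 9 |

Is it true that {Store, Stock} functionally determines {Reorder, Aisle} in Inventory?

(Store=47, Stock=r): row 1 → {Reorder,Aisle} = (8, 8) ✓
(Store=45, Stock=r): rows 2, 3, 8 → {Reorder,Aisle} = (3, 5), (3, 5), (3, 5) ✓
(Store=43, Stock=s): rows 4, 5, 6 → {Reorder,Aisle} takes values {(4, 9), (5, 7)} — violation
(Store=43, Stock=v): rows 7, 9 → {Reorder,Aisle} takes values {(10, 9), (4, 9)} — violation
Two rows agree on {Store, Stock} but differ on {Reorder, Aisle}, so {Store, Stock} → {Reorder, Aisle} does not hold.

No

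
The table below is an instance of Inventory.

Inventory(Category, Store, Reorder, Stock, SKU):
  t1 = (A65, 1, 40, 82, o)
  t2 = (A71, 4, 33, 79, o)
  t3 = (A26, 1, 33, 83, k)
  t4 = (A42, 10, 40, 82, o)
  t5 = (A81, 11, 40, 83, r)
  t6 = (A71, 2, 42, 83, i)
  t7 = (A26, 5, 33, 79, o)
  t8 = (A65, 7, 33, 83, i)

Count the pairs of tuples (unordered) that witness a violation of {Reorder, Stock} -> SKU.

(Reorder=40, Stock=82): all 2 rows agree on SKU — 0 pairs.
(Reorder=33, Stock=79): all 2 rows agree on SKU — 0 pairs.
(Reorder=33, Stock=83): violating pairs (3,8) — 1 pair.

1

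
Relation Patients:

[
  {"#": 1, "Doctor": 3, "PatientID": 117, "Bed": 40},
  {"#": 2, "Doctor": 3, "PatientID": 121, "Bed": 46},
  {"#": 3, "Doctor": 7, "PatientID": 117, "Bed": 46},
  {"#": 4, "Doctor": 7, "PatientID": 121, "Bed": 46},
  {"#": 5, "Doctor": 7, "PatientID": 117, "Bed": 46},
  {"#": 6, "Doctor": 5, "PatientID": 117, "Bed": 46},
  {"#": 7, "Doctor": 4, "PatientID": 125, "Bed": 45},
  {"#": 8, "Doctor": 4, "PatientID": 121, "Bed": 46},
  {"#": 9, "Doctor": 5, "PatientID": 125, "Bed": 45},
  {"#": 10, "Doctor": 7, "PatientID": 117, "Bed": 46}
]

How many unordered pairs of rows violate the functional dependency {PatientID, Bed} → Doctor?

(PatientID=121, Bed=46): violating pairs (2,4), (2,8), (4,8) — 3 pairs.
(PatientID=117, Bed=46): violating pairs (3,6), (5,6), (6,10) — 3 pairs.
(PatientID=125, Bed=45): violating pairs (7,9) — 1 pair.

7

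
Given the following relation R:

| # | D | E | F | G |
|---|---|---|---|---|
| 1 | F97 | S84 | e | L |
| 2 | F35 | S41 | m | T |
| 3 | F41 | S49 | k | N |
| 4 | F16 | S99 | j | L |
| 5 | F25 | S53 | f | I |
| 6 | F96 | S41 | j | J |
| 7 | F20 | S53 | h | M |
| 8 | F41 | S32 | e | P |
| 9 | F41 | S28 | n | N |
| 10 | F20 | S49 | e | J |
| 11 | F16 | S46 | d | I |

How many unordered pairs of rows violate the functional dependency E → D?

E=S41: violating pairs (2,6) — 1 pair.
E=S49: violating pairs (3,10) — 1 pair.
E=S53: violating pairs (5,7) — 1 pair.

3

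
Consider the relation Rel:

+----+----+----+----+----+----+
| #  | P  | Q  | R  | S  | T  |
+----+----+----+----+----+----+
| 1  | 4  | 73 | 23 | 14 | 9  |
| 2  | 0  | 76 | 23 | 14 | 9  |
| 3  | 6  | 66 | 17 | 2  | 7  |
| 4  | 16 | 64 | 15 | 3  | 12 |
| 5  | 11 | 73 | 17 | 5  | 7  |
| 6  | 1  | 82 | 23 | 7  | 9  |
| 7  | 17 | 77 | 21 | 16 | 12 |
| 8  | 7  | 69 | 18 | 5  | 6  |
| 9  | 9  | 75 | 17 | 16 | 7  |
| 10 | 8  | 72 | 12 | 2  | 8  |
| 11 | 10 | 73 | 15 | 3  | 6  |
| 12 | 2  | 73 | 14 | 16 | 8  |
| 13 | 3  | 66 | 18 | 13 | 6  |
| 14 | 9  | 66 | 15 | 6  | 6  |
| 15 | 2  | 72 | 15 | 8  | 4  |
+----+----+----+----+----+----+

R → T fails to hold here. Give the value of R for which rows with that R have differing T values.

15

R=23: rows 1, 2, 6 → T = 9, 9, 9 ✓
R=17: rows 3, 5, 9 → T = 7, 7, 7 ✓
R=15: rows 4, 11, 14, 15 → T takes values {12, 6, 4} — violation
R=21: row 7 → T = 12 ✓
R=18: rows 8, 13 → T = 6, 6 ✓
R=12: row 10 → T = 8 ✓
R=14: row 12 → T = 8 ✓
The only R value with inconsistent T is R=15.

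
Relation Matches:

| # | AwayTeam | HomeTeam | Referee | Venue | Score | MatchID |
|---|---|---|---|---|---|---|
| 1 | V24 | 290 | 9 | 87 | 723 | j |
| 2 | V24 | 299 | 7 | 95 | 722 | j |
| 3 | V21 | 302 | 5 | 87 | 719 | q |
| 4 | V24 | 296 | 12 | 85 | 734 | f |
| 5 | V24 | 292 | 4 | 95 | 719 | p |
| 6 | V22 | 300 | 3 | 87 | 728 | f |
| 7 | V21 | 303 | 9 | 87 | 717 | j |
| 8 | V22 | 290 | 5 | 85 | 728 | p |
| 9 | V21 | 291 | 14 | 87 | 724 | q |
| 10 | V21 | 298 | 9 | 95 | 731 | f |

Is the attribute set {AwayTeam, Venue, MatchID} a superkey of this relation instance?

Rows 3 and 9 have the same {AwayTeam, Venue, MatchID} value (AwayTeam=V21, Venue=87, MatchID=q) but are distinct tuples, so {AwayTeam, Venue, MatchID} does not determine every attribute — not a superkey.

No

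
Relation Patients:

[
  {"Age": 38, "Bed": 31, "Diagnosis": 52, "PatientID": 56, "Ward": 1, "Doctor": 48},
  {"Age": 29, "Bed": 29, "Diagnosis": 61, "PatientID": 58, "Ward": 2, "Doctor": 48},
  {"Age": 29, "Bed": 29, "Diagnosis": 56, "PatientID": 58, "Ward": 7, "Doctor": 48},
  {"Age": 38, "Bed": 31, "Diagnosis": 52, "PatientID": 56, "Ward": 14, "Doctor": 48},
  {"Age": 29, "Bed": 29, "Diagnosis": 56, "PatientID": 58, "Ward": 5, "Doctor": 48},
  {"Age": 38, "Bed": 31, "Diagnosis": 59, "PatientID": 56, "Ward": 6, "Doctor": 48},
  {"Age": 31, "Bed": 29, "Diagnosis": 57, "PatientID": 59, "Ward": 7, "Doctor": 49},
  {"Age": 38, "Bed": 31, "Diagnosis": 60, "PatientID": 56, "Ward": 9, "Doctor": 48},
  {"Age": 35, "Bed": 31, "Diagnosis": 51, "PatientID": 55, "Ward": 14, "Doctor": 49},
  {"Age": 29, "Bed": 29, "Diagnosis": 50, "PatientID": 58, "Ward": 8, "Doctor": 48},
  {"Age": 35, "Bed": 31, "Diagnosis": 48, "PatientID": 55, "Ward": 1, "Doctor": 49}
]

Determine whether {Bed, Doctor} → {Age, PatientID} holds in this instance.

(Bed=31, Doctor=48): 4 rows → {Age,PatientID} = (38, 56), (38, 56), (38, 56), (38, 56) ✓
(Bed=29, Doctor=48): 4 rows → {Age,PatientID} = (29, 58), (29, 58), (29, 58), (29, 58) ✓
(Bed=29, Doctor=49): 1 row → {Age,PatientID} = (31, 59) ✓
(Bed=31, Doctor=49): 2 rows → {Age,PatientID} = (35, 55), (35, 55) ✓
Every {Bed, Doctor} value is associated with a single {Age, PatientID} value, so {Bed, Doctor} → {Age, PatientID} holds.

Yes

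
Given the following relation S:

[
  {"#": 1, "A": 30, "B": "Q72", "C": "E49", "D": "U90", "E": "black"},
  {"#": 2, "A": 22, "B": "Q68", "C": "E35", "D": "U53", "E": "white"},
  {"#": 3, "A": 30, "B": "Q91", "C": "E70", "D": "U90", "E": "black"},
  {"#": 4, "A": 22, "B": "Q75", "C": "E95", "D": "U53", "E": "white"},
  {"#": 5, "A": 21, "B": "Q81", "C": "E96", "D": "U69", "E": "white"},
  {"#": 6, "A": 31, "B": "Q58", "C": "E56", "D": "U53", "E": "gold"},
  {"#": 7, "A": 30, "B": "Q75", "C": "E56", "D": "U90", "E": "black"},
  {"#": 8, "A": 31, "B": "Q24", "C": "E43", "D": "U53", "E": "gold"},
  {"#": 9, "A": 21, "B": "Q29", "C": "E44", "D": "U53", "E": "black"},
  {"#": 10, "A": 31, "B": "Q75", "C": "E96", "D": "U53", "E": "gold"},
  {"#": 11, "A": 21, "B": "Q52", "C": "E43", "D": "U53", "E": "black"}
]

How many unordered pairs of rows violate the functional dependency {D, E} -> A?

(D=U90, E=black): all 3 rows agree on A — 0 pairs.
(D=U53, E=white): all 2 rows agree on A — 0 pairs.
(D=U53, E=gold): all 3 rows agree on A — 0 pairs.
(D=U53, E=black): all 2 rows agree on A — 0 pairs.

0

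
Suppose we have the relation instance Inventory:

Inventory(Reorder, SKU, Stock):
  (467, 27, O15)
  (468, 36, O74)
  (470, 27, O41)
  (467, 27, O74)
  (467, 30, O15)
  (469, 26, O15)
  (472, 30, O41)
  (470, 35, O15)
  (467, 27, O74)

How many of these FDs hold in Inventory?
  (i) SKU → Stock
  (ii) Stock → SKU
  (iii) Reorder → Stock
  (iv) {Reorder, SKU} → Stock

0

(i) SKU → Stock: SKU=27: 4 rows → Stock takes values {O15, O41, O74} — violation; SKU=30: 2 rows → Stock takes values {O15, O41} — violation — fails.
(ii) Stock → SKU: Stock=O15: 4 rows → SKU takes values {27, 30, 26, 35} — violation; Stock=O74: 3 rows → SKU takes values {36, 27} — violation; Stock=O41: 2 rows → SKU takes values {27, 30} — violation — fails.
(iii) Reorder → Stock: Reorder=467: 4 rows → Stock takes values {O15, O74} — violation; Reorder=470: 2 rows → Stock takes values {O41, O15} — violation — fails.
(iv) {Reorder, SKU} → Stock: (Reorder=467, SKU=27): 3 rows → Stock takes values {O15, O74} — violation — fails.
None of the 4 dependencies hold.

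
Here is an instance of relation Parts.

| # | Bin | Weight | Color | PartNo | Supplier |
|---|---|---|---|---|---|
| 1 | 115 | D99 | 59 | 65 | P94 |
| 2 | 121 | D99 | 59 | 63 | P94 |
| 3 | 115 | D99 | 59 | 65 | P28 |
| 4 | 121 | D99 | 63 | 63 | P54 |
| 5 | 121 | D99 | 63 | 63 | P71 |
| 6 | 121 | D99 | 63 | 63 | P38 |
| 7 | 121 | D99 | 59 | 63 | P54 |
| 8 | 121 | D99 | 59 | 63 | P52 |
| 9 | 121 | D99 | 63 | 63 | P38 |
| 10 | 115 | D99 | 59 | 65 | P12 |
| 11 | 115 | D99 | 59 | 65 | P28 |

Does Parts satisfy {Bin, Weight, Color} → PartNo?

Yes

(Bin=115, Weight=D99, Color=59): rows 1, 3, 10, 11 → PartNo = 65, 65, 65, 65 ✓
(Bin=121, Weight=D99, Color=59): rows 2, 7, 8 → PartNo = 63, 63, 63 ✓
(Bin=121, Weight=D99, Color=63): rows 4, 5, 6, 9 → PartNo = 63, 63, 63, 63 ✓
Every {Bin, Weight, Color} value is associated with a single PartNo value, so {Bin, Weight, Color} → PartNo holds.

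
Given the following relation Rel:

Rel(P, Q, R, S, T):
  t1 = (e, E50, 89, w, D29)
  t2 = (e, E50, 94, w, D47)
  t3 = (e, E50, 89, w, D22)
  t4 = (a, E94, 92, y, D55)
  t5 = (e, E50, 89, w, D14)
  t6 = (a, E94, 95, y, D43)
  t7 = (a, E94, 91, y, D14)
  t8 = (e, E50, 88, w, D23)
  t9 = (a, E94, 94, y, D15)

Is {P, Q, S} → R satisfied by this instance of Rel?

(P=e, Q=E50, S=w): rows 1, 2, 3, 5, 8 → R takes values {89, 94, 88} — violation
(P=a, Q=E94, S=y): rows 4, 6, 7, 9 → R takes values {92, 95, 91, 94} — violation
Two rows agree on {P, Q, S} but differ on R, so {P, Q, S} → R does not hold.

No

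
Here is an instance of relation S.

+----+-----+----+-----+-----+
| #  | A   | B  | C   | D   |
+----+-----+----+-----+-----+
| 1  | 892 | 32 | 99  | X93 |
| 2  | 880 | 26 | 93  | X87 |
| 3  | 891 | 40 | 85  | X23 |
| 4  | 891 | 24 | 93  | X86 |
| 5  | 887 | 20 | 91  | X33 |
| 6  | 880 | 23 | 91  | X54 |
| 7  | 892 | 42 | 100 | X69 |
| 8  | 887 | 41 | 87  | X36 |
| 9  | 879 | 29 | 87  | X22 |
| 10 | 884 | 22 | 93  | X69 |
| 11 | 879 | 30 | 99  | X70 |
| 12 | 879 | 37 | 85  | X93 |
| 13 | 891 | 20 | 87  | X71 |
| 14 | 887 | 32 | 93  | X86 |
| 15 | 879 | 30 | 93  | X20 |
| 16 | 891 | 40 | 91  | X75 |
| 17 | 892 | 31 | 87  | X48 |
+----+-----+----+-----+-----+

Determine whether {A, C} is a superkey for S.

All 17 rows have distinct {A, C} values, so {A, C} → (all attributes) holds and {A, C} is a superkey.

Yes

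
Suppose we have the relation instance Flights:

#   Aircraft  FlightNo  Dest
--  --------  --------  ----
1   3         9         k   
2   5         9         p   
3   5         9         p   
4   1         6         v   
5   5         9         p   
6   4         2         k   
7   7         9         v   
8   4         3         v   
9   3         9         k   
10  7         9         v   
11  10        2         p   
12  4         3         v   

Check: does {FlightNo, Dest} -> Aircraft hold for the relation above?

(FlightNo=9, Dest=k): rows 1, 9 → Aircraft = 3, 3 ✓
(FlightNo=9, Dest=p): rows 2, 3, 5 → Aircraft = 5, 5, 5 ✓
(FlightNo=6, Dest=v): row 4 → Aircraft = 1 ✓
(FlightNo=2, Dest=k): row 6 → Aircraft = 4 ✓
(FlightNo=9, Dest=v): rows 7, 10 → Aircraft = 7, 7 ✓
(FlightNo=3, Dest=v): rows 8, 12 → Aircraft = 4, 4 ✓
(FlightNo=2, Dest=p): row 11 → Aircraft = 10 ✓
Every {FlightNo, Dest} value is associated with a single Aircraft value, so {FlightNo, Dest} -> Aircraft holds.

Yes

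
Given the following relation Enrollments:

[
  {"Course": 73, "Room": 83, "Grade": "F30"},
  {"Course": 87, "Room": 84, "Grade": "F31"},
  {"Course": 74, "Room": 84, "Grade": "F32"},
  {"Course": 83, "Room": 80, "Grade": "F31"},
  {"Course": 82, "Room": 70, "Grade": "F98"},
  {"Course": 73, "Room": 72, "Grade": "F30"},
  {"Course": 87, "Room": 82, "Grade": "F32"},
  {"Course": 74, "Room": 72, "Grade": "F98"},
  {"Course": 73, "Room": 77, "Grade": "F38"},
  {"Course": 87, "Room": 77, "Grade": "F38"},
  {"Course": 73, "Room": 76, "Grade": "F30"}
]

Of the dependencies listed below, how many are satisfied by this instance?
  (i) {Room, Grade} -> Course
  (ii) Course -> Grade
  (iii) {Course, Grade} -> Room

(i) {Room, Grade} -> Course: (Room=77, Grade=F38): 2 rows → Course takes values {73, 87} — violation — fails.
(ii) Course -> Grade: Course=73: 4 rows → Grade takes values {F30, F38} — violation; Course=87: 3 rows → Grade takes values {F31, F32, F38} — violation; Course=74: 2 rows → Grade takes values {F32, F98} — violation — fails.
(iii) {Course, Grade} -> Room: (Course=73, Grade=F30): 3 rows → Room takes values {83, 72, 76} — violation — fails.
None of the 3 dependencies hold.

0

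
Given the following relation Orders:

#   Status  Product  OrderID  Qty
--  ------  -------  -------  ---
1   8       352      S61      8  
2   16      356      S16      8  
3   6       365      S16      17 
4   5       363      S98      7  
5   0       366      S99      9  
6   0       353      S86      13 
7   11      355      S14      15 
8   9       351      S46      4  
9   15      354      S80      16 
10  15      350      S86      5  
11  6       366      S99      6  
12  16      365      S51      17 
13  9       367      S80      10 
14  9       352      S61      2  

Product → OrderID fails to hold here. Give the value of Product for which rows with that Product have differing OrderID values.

Product=352: rows 1, 14 → OrderID = S61, S61 ✓
Product=356: row 2 → OrderID = S16 ✓
Product=365: rows 3, 12 → OrderID takes values {S16, S51} — violation
Product=363: row 4 → OrderID = S98 ✓
Product=366: rows 5, 11 → OrderID = S99, S99 ✓
Product=353: row 6 → OrderID = S86 ✓
Product=355: row 7 → OrderID = S14 ✓
Product=351: row 8 → OrderID = S46 ✓
Product=354: row 9 → OrderID = S80 ✓
Product=350: row 10 → OrderID = S86 ✓
Product=367: row 13 → OrderID = S80 ✓
The only Product value with inconsistent OrderID is Product=365.

365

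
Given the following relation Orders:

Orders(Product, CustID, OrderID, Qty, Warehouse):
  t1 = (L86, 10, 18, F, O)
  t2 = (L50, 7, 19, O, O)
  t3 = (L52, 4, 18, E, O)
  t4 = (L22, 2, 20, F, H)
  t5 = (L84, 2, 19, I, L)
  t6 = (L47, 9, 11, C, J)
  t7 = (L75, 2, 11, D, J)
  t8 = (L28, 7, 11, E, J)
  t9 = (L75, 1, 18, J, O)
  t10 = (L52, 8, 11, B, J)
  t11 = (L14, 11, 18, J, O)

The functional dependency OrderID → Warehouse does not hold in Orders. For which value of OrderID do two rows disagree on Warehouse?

19

OrderID=18: rows 1, 3, 9, 11 → Warehouse = O, O, O, O ✓
OrderID=19: rows 2, 5 → Warehouse takes values {O, L} — violation
OrderID=20: row 4 → Warehouse = H ✓
OrderID=11: rows 6, 7, 8, 10 → Warehouse = J, J, J, J ✓
The only OrderID value with inconsistent Warehouse is OrderID=19.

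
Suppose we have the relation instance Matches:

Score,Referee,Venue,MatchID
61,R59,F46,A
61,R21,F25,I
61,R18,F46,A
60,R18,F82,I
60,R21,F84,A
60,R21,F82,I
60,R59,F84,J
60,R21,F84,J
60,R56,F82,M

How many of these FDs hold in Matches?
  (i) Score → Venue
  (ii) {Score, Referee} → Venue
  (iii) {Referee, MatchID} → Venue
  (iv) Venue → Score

1

(i) Score → Venue: Score=61: 3 rows → Venue takes values {F46, F25} — violation; Score=60: 6 rows → Venue takes values {F82, F84} — violation — fails.
(ii) {Score, Referee} → Venue: (Score=60, Referee=R21): 3 rows → Venue takes values {F84, F82} — violation — fails.
(iii) {Referee, MatchID} → Venue: (Referee=R21, MatchID=I): 2 rows → Venue takes values {F25, F82} — violation — fails.
(iv) Venue → Score: every LHS value maps to a single RHS value — holds.
1 of the 4 dependencies holds.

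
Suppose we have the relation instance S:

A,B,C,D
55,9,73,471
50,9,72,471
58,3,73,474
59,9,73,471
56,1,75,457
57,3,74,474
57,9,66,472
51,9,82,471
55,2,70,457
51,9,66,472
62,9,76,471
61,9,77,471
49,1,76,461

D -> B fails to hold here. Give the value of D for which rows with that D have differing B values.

D=471: 6 rows → B = 9, 9, 9, 9, 9, 9 ✓
D=474: 2 rows → B = 3, 3 ✓
D=457: 2 rows → B takes values {1, 2} — violation
D=472: 2 rows → B = 9, 9 ✓
D=461: 1 row → B = 1 ✓
The only D value with inconsistent B is D=457.

457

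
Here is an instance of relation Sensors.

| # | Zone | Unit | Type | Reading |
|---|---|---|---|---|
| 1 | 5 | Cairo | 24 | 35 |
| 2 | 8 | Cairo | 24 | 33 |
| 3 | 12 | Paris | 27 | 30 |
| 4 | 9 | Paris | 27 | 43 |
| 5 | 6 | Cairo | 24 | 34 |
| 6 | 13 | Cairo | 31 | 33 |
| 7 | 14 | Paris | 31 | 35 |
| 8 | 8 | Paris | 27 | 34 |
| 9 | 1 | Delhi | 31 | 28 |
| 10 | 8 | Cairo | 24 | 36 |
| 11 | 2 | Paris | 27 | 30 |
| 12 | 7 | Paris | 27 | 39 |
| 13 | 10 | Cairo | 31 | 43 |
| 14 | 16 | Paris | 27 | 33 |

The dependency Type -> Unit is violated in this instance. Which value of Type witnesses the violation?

31

Type=24: rows 1, 2, 5, 10 → Unit = Cairo, Cairo, Cairo, Cairo ✓
Type=27: rows 3, 4, 8, 11, 12, 14 → Unit = Paris, Paris, Paris, Paris, Paris, Paris ✓
Type=31: rows 6, 7, 9, 13 → Unit takes values {Cairo, Paris, Delhi} — violation
The only Type value with inconsistent Unit is Type=31.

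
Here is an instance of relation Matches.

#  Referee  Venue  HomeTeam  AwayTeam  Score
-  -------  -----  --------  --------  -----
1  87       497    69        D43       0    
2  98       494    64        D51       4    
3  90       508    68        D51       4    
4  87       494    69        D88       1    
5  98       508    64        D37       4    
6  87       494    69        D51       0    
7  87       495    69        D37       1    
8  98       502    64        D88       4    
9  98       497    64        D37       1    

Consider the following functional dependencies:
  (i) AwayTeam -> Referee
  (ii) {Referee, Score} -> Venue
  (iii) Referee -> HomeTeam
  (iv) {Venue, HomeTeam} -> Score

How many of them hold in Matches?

1

(i) AwayTeam -> Referee: AwayTeam=D51: rows 2, 3, 6 → Referee takes values {98, 90, 87} — violation; AwayTeam=D88: rows 4, 8 → Referee takes values {87, 98} — violation; AwayTeam=D37: rows 5, 7, 9 → Referee takes values {98, 87} — violation — fails.
(ii) {Referee, Score} -> Venue: (Referee=87, Score=0): rows 1, 6 → Venue takes values {497, 494} — violation; (Referee=98, Score=4): rows 2, 5, 8 → Venue takes values {494, 508, 502} — violation; (Referee=87, Score=1): rows 4, 7 → Venue takes values {494, 495} — violation — fails.
(iii) Referee -> HomeTeam: every LHS value maps to a single RHS value — holds.
(iv) {Venue, HomeTeam} -> Score: (Venue=494, HomeTeam=69): rows 4, 6 → Score takes values {1, 0} — violation — fails.
1 of the 4 dependencies holds.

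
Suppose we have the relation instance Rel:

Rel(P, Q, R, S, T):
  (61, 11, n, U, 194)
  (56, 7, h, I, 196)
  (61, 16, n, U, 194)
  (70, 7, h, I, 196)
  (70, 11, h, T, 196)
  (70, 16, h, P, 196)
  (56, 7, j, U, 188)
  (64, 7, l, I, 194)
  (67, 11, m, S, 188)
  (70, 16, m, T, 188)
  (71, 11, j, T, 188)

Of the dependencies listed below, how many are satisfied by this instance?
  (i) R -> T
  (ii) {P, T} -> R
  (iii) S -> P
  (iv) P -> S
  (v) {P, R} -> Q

(i) R -> T: every LHS value maps to a single RHS value — holds.
(ii) {P, T} -> R: every LHS value maps to a single RHS value — holds.
(iii) S -> P: S=U: 3 rows → P takes values {61, 56} — violation; S=I: 3 rows → P takes values {56, 70, 64} — violation; S=T: 3 rows → P takes values {70, 71} — violation — fails.
(iv) P -> S: P=56: 2 rows → S takes values {I, U} — violation; P=70: 4 rows → S takes values {I, T, P} — violation — fails.
(v) {P, R} -> Q: (P=61, R=n): 2 rows → Q takes values {11, 16} — violation; (P=70, R=h): 3 rows → Q takes values {7, 11, 16} — violation — fails.
2 of the 5 dependencies hold.

2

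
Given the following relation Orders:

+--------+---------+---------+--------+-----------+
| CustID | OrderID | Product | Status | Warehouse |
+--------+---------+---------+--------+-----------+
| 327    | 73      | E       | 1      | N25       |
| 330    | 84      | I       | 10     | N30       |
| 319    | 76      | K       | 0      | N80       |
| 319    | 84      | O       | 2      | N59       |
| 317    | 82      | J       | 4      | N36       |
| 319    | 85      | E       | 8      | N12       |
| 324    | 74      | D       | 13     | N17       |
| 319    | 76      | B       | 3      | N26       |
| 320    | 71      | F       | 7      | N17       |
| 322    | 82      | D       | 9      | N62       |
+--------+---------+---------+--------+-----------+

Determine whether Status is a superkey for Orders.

All 10 rows have distinct Status values, so Status → (all attributes) holds and Status is a superkey.

Yes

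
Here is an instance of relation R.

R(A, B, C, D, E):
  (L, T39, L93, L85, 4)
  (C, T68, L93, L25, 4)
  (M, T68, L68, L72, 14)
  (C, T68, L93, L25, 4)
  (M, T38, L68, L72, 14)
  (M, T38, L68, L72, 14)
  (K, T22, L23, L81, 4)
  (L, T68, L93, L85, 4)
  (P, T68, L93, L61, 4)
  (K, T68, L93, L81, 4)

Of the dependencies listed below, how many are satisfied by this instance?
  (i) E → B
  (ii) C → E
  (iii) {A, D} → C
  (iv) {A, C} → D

(i) E → B: E=4: 7 rows → B takes values {T39, T68, T22} — violation; E=14: 3 rows → B takes values {T68, T38} — violation — fails.
(ii) C → E: every LHS value maps to a single RHS value — holds.
(iii) {A, D} → C: (A=K, D=L81): 2 rows → C takes values {L23, L93} — violation — fails.
(iv) {A, C} → D: every LHS value maps to a single RHS value — holds.
2 of the 4 dependencies hold.

2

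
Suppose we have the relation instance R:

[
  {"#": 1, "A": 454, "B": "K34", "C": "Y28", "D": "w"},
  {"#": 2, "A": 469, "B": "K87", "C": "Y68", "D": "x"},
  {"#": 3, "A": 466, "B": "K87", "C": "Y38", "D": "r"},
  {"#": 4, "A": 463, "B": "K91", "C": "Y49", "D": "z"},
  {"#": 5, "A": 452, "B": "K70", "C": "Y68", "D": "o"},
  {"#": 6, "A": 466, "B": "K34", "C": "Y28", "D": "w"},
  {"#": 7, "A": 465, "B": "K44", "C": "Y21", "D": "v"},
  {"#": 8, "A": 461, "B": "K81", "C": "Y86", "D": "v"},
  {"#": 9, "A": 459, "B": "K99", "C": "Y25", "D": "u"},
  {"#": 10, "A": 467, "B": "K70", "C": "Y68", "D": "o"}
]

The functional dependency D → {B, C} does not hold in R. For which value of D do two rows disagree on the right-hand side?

D=w: rows 1, 6 → {B,C} = (K34, Y28), (K34, Y28) ✓
D=x: row 2 → {B,C} = (K87, Y68) ✓
D=r: row 3 → {B,C} = (K87, Y38) ✓
D=z: row 4 → {B,C} = (K91, Y49) ✓
D=o: rows 5, 10 → {B,C} = (K70, Y68), (K70, Y68) ✓
D=v: rows 7, 8 → {B,C} takes values {(K44, Y21), (K81, Y86)} — violation
D=u: row 9 → {B,C} = (K99, Y25) ✓
The only D value with inconsistent RHS is D=v.

v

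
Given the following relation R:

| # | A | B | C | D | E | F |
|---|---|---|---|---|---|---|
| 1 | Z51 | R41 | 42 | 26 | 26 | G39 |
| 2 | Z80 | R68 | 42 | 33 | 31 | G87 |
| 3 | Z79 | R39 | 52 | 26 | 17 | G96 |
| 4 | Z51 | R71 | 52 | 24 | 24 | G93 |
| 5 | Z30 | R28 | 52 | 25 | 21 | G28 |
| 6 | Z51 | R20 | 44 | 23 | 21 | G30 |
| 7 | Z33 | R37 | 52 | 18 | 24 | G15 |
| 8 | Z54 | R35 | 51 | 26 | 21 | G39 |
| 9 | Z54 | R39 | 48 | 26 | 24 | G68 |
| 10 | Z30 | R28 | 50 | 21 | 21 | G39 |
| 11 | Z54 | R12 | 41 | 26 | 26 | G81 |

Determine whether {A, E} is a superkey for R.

No

Rows 5 and 10 have the same {A, E} value (A=Z30, E=21) but are distinct tuples, so {A, E} does not determine every attribute — not a superkey.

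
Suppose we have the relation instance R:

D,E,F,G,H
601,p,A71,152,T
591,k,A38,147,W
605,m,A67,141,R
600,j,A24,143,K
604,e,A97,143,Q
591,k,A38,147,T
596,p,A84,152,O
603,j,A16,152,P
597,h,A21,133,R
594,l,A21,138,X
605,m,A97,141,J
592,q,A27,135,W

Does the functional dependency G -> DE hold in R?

G=152: 3 rows → {D,E} takes values {(601, p), (596, p), (603, j)} — violation
G=147: 2 rows → {D,E} = (591, k), (591, k) ✓
G=141: 2 rows → {D,E} = (605, m), (605, m) ✓
G=143: 2 rows → {D,E} takes values {(600, j), (604, e)} — violation
G=133: 1 row → {D,E} = (597, h) ✓
G=138: 1 row → {D,E} = (594, l) ✓
G=135: 1 row → {D,E} = (592, q) ✓
Two rows agree on G but differ on DE, so G -> DE does not hold.

No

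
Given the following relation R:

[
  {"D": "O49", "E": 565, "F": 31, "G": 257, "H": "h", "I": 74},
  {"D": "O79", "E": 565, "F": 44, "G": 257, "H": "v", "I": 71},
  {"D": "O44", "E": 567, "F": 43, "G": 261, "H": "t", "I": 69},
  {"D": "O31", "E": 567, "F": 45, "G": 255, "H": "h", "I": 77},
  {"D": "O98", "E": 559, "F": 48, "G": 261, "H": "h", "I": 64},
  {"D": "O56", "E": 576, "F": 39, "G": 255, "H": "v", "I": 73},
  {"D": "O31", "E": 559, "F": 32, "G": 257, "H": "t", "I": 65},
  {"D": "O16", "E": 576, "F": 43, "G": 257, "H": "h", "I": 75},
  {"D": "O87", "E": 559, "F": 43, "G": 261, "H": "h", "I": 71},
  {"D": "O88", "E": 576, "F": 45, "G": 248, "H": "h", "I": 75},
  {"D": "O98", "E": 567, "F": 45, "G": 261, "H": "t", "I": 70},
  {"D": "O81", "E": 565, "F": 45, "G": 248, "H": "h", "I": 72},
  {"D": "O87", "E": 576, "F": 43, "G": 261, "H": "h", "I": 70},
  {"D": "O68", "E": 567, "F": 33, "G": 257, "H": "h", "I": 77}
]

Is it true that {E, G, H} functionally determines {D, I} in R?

(E=565, G=257, H=h): 1 row → {D,I} = (O49, 74) ✓
(E=565, G=257, H=v): 1 row → {D,I} = (O79, 71) ✓
(E=567, G=261, H=t): 2 rows → {D,I} takes values {(O44, 69), (O98, 70)} — violation
(E=567, G=255, H=h): 1 row → {D,I} = (O31, 77) ✓
(E=559, G=261, H=h): 2 rows → {D,I} takes values {(O98, 64), (O87, 71)} — violation
(E=576, G=255, H=v): 1 row → {D,I} = (O56, 73) ✓
(E=559, G=257, H=t): 1 row → {D,I} = (O31, 65) ✓
(E=576, G=257, H=h): 1 row → {D,I} = (O16, 75) ✓
(E=576, G=248, H=h): 1 row → {D,I} = (O88, 75) ✓
(E=565, G=248, H=h): 1 row → {D,I} = (O81, 72) ✓
(E=576, G=261, H=h): 1 row → {D,I} = (O87, 70) ✓
(E=567, G=257, H=h): 1 row → {D,I} = (O68, 77) ✓
Two rows agree on {E, G, H} but differ on {D, I}, so {E, G, H} -> {D, I} does not hold.

No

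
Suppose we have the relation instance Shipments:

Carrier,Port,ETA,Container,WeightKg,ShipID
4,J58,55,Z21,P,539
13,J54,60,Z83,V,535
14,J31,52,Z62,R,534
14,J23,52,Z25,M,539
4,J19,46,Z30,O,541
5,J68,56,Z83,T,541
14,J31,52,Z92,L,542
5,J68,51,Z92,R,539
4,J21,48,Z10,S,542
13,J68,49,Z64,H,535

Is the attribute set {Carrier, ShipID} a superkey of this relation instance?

No

Two distinct rows share (Carrier=13, ShipID=535), so {Carrier, ShipID} does not determine every attribute — not a superkey.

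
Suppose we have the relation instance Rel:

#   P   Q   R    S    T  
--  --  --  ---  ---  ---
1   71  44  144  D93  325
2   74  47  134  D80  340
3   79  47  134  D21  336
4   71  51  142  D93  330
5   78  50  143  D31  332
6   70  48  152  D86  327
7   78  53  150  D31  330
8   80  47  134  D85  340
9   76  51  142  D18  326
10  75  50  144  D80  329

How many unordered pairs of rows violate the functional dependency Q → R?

1

Q=47: all 3 rows agree on R — 0 pairs.
Q=51: all 2 rows agree on R — 0 pairs.
Q=50: violating pairs (5,10) — 1 pair.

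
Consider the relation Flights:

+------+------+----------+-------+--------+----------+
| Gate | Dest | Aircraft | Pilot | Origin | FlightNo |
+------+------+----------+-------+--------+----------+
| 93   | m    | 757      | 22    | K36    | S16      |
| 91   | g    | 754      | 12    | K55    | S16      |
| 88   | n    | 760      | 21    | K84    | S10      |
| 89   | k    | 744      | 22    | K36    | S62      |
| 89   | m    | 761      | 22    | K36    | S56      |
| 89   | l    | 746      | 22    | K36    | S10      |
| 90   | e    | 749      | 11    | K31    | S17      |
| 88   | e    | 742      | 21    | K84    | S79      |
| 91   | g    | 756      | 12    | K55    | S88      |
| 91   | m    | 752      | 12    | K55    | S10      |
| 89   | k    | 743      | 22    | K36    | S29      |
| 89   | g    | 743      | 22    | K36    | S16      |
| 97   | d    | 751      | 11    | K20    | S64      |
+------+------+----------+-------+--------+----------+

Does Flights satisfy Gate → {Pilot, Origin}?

Yes

Gate=93: 1 row → {Pilot,Origin} = (22, K36) ✓
Gate=91: 3 rows → {Pilot,Origin} = (12, K55), (12, K55), (12, K55) ✓
Gate=88: 2 rows → {Pilot,Origin} = (21, K84), (21, K84) ✓
Gate=89: 5 rows → {Pilot,Origin} = (22, K36), (22, K36), (22, K36), (22, K36), (22, K36) ✓
Gate=90: 1 row → {Pilot,Origin} = (11, K31) ✓
Gate=97: 1 row → {Pilot,Origin} = (11, K20) ✓
Every Gate value is associated with a single {Pilot, Origin} value, so Gate → {Pilot, Origin} holds.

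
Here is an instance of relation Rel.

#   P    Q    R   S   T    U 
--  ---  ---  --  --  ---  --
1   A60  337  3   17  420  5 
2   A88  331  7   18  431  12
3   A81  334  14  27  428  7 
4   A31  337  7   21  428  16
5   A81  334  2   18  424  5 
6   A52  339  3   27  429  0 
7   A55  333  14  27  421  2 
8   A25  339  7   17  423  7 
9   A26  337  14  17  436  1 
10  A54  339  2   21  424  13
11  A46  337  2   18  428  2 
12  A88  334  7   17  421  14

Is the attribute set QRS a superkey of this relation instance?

All 12 rows have distinct QRS values, so QRS → (all attributes) holds and QRS is a superkey.

Yes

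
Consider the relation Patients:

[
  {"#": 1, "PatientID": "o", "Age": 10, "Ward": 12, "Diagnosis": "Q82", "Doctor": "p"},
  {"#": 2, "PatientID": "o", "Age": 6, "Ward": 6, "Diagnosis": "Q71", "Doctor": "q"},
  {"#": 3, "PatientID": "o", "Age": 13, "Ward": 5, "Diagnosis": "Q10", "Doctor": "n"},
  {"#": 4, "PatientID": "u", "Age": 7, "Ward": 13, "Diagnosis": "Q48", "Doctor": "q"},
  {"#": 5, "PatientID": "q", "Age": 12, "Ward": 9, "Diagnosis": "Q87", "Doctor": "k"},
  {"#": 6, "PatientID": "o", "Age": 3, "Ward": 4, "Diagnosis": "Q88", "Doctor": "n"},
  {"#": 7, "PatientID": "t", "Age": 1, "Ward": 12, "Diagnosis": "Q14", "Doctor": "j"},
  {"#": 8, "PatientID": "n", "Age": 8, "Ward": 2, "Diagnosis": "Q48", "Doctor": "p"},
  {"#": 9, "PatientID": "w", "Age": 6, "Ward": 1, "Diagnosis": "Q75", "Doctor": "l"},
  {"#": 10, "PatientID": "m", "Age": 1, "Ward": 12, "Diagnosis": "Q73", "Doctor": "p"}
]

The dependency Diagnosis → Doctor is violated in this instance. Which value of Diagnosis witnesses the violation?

Diagnosis=Q82: row 1 → Doctor = p ✓
Diagnosis=Q71: row 2 → Doctor = q ✓
Diagnosis=Q10: row 3 → Doctor = n ✓
Diagnosis=Q48: rows 4, 8 → Doctor takes values {q, p} — violation
Diagnosis=Q87: row 5 → Doctor = k ✓
Diagnosis=Q88: row 6 → Doctor = n ✓
Diagnosis=Q14: row 7 → Doctor = j ✓
Diagnosis=Q75: row 9 → Doctor = l ✓
Diagnosis=Q73: row 10 → Doctor = p ✓
The only Diagnosis value with inconsistent Doctor is Diagnosis=Q48.

Q48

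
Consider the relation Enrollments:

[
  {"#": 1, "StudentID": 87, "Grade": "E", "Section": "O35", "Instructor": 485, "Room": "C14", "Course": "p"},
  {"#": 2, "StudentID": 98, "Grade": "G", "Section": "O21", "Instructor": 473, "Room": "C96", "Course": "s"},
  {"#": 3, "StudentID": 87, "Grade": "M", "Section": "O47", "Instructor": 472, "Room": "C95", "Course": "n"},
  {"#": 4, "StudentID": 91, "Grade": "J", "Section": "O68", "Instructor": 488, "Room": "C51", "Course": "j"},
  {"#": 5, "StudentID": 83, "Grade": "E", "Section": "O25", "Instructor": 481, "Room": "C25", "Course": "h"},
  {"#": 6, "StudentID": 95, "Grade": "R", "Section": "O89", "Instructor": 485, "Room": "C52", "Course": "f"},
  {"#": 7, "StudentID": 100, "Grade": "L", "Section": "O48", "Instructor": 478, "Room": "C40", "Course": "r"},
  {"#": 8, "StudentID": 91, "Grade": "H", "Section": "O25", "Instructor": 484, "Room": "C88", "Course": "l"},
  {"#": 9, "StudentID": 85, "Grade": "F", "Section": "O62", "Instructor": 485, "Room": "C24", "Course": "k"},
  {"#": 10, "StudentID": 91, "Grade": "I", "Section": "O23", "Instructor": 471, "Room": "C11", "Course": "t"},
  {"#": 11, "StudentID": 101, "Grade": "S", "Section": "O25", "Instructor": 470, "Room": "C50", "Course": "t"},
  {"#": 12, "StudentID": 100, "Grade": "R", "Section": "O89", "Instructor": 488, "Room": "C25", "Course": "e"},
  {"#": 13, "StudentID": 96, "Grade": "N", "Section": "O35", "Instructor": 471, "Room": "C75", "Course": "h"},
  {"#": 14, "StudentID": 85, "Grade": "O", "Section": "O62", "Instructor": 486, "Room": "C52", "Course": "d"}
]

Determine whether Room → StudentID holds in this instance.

Room=C14: row 1 → StudentID = 87 ✓
Room=C96: row 2 → StudentID = 98 ✓
Room=C95: row 3 → StudentID = 87 ✓
Room=C51: row 4 → StudentID = 91 ✓
Room=C25: rows 5, 12 → StudentID takes values {83, 100} — violation
Room=C52: rows 6, 14 → StudentID takes values {95, 85} — violation
Room=C40: row 7 → StudentID = 100 ✓
Room=C88: row 8 → StudentID = 91 ✓
Room=C24: row 9 → StudentID = 85 ✓
Room=C11: row 10 → StudentID = 91 ✓
Room=C50: row 11 → StudentID = 101 ✓
Room=C75: row 13 → StudentID = 96 ✓
Two rows agree on Room but differ on StudentID, so Room → StudentID does not hold.

No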